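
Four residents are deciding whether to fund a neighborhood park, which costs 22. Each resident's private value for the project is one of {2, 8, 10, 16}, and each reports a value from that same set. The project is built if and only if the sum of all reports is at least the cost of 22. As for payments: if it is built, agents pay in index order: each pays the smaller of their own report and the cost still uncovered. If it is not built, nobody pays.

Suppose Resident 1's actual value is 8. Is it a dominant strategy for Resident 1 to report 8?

No

Consider the case where Resident 2 reports 2, Resident 3 reports 2 and Resident 4 reports 16.
Truthful report 8: project built, pays 8, utility 8 - 8 = 0.
Report 2 instead: project built, pays 2, utility 8 - 2 = 6.
Since 6 > 0, reporting 2 is strictly better here, so truthful reporting is not dominant.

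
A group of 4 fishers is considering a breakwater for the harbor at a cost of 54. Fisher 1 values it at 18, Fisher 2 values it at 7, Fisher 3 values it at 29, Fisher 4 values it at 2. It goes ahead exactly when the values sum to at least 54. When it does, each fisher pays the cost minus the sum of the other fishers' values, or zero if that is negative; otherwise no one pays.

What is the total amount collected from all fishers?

48

Total value 56 ≥ cost 54, so it is built.
Fisher 1: others sum to 38; max(0, 54 - 38) = 16.
Fisher 2: others sum to 49; max(0, 54 - 49) = 5.
Fisher 3: others sum to 27; max(0, 54 - 27) = 27.
Fisher 4: others sum to 54; max(0, 54 - 54) = 0.
Total collected = 16 + 5 + 27 + 0 = 48.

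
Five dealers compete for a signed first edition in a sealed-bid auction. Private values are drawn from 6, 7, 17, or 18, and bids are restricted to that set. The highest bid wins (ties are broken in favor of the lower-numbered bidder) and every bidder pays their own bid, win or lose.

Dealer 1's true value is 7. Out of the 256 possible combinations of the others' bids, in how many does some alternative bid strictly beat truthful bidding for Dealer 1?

Others bid (6, 6, 6, 6): truth gives 0; bid 6 gives 1 > 0. Violating.
Others bid (6, 6, 6, 17): truth gives -7; bid 6 gives -6 > -7. Violating.
Others bid (6, 6, 6, 18): truth gives -7; bid 6 gives -6 > -7. Violating.
Others bid (6, 6, 7, 17): truth gives -7; bid 6 gives -6 > -7. Violating.
Others bid (6, 6, 6, 7): truth gives 0; no alternative beats it.
Others bid (6, 6, 7, 6): truth gives 0; no alternative beats it.
(Checking all 256 profiles: 241 have a profitable deviation, 15 do not.)

241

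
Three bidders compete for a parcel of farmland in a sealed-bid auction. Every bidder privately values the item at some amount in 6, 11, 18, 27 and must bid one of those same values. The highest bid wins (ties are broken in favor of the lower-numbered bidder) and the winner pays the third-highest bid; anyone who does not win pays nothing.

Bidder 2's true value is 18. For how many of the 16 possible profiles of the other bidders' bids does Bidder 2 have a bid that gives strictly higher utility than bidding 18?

Others bid (6, 27): truth gives 0; bid 27 gives 12 > 0. Violating.
Others bid (11, 27): truth gives 0; bid 27 gives 7 > 0. Violating.
Others bid (18, 6): truth gives 0; bid 27 gives 12 > 0. Violating.
Others bid (18, 11): truth gives 0; bid 27 gives 7 > 0. Violating.
Others bid (6, 6): truth gives 12; no alternative beats it.
Others bid (6, 11): truth gives 12; no alternative beats it.
(Checking all 16 profiles: 4 have a profitable deviation, 12 do not.)

4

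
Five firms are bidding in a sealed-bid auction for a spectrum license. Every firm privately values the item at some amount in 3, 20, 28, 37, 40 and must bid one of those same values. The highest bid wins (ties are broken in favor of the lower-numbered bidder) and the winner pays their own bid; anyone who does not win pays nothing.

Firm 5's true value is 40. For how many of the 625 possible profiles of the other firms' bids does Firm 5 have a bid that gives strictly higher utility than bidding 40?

Others bid (3, 3, 3, 3): truth gives 0; bid 20 gives 20 > 0. Violating.
Others bid (3, 3, 3, 20): truth gives 0; bid 28 gives 12 > 0. Violating.
Others bid (3, 3, 3, 28): truth gives 0; bid 37 gives 3 > 0. Violating.
Others bid (3, 3, 20, 3): truth gives 0; bid 28 gives 12 > 0. Violating.
Others bid (3, 3, 3, 37): truth gives 0; no alternative beats it.
Others bid (3, 3, 3, 40): truth gives 0; no alternative beats it.
(Checking all 625 profiles: 81 have a profitable deviation, 544 do not.)

81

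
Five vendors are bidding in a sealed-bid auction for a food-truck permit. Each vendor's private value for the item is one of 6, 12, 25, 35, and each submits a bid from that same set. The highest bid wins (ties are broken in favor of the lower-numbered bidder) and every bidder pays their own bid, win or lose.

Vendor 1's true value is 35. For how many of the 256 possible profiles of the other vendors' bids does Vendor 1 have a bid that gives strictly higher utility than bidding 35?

Others bid (6, 6, 6, 6): truth gives 0; bid 6 gives 29 > 0. Violating.
Others bid (6, 6, 6, 12): truth gives 0; bid 12 gives 23 > 0. Violating.
Others bid (6, 6, 6, 25): truth gives 0; bid 25 gives 10 > 0. Violating.
Others bid (6, 6, 12, 6): truth gives 0; bid 12 gives 23 > 0. Violating.
Others bid (6, 6, 6, 35): truth gives 0; no alternative beats it.
Others bid (6, 6, 12, 35): truth gives 0; no alternative beats it.
(Checking all 256 profiles: 81 have a profitable deviation, 175 do not.)

81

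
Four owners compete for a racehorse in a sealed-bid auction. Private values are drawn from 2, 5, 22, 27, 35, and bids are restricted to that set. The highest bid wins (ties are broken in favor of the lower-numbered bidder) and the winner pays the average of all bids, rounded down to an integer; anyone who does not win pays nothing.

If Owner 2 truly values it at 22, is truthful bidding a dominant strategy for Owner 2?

Consider the case where Owner 1 bids 2, Owner 3 bids 2 and Owner 4 bids 2.
Truthful bid 22: wins, pays 7, utility 22 - 7 = 15.
Bid 5 instead: wins, pays 2, utility 22 - 2 = 20.
Since 20 > 15, bidding 5 is strictly better here, so truthful bidding is not dominant.

No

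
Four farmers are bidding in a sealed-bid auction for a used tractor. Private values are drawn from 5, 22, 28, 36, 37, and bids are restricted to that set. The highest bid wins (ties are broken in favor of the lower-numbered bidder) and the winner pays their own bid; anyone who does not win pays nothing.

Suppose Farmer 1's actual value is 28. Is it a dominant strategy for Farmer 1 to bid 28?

No

Consider the case where Farmer 2 bids 5, Farmer 3 bids 5 and Farmer 4 bids 5.
Truthful bid 28: wins, pays 28, utility 28 - 28 = 0.
Bid 5 instead: wins, pays 5, utility 28 - 5 = 23.
Since 23 > 0, bidding 5 is strictly better here, so truthful bidding is not dominant.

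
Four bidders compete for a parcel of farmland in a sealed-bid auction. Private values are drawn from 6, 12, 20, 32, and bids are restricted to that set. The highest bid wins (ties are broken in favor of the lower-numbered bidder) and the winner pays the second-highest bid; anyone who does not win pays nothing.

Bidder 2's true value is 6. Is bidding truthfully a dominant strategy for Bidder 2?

Check each profile of the others' bids and compare truth against every alternative bid.
Others bid (6, 6, 12): truth gives 0, best alternative gives -6.
Others bid (6, 12, 6): truth gives 0, best alternative gives -6.
Others bid (6, 12, 12): truth gives 0, best alternative gives -6.
Others bid (6, 6, 6): truth gives 0, best alternative gives 0.
Others bid (6, 6, 20): truth gives 0, best alternative gives 0.
Others bid (6, 6, 32): truth gives 0, best alternative gives 0.
(Remaining 58 profiles checked similarly; truth is weakly best in each.)
In every case the truthful bid is at least as good as any alternative, so it is a dominant strategy.

Yes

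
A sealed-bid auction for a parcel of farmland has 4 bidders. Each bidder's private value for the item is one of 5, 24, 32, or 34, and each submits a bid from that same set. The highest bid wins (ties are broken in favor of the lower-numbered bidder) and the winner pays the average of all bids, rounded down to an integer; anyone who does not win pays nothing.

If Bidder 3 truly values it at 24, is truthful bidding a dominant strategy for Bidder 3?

No

Consider the case where Bidder 1 bids 5, Bidder 2 bids 5 and Bidder 4 bids 32.
Truthful bid 24: loses, pays 0, utility 0.
Bid 32 instead: wins, pays 18, utility 24 - 18 = 6.
Since 6 > 0, bidding 32 is strictly better here, so truthful bidding is not dominant.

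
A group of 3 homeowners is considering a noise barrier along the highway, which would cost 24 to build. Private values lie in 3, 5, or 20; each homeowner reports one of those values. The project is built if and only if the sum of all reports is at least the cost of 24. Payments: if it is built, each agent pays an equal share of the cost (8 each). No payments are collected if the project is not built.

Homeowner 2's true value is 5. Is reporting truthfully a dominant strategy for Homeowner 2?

Yes

Check each profile of the others' reports and compare truth against every alternative report.
Others report (3, 20): truth gives -3, best alternative gives -3.
Others report (5, 20): truth gives -3, best alternative gives -3.
Others report (20, 3): truth gives -3, best alternative gives -3.
Others report (20, 5): truth gives -3, best alternative gives -3.
Others report (20, 20): truth gives -3, best alternative gives -3.
Others report (3, 3): truth gives 0, best alternative gives 0.
(Remaining 3 profiles checked similarly; truth is weakly best in each.)
In every case the truthful report is at least as good as any alternative, so it is a dominant strategy.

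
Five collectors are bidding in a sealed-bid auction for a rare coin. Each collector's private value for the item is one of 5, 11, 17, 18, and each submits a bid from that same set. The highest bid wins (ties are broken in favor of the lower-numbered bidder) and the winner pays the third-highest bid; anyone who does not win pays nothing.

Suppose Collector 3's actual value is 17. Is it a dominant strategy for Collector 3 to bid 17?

No

Consider the case where Collector 1 bids 5, Collector 2 bids 5, Collector 4 bids 5 and Collector 5 bids 18.
Truthful bid 17: loses, pays 0, utility 0.
Bid 18 instead: wins, pays 5, utility 17 - 5 = 12.
Since 12 > 0, bidding 18 is strictly better here, so truthful bidding is not dominant.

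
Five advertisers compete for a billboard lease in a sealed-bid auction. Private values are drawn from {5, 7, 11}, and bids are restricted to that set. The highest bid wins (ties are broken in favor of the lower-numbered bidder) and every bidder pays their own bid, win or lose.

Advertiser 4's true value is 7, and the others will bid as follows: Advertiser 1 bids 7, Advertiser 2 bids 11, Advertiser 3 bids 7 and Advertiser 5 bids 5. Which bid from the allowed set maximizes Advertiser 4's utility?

5

Bid 5: loses but pays 5, utility -5.
Bid 7: loses but pays 7, utility -7.
Bid 11: loses but pays 11, utility -11.
The best choice is 5 with utility -5.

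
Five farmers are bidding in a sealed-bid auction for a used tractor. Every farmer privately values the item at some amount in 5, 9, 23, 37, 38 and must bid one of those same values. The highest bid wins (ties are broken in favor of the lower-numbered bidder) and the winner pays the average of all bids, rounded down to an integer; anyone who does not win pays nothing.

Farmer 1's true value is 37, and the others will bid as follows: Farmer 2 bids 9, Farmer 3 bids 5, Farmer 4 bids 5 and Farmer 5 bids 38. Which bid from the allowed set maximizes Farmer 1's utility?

38

Bid 5: loses, pays 0, utility 0.
Bid 9: loses, pays 0, utility 0.
Bid 23: loses, pays 0, utility 0.
Bid 37: loses, pays 0, utility 0.
Bid 38: wins, pays 19, utility 37 - 19 = 18.
The best choice is 38 with utility 18.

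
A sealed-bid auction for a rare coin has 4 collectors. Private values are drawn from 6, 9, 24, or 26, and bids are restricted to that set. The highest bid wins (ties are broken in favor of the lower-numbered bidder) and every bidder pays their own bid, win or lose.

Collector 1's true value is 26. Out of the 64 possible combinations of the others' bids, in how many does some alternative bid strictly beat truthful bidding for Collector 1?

Others bid (6, 6, 6): truth gives 0; bid 6 gives 20 > 0. Violating.
Others bid (6, 6, 9): truth gives 0; bid 9 gives 17 > 0. Violating.
Others bid (6, 6, 24): truth gives 0; bid 24 gives 2 > 0. Violating.
Others bid (6, 9, 6): truth gives 0; bid 9 gives 17 > 0. Violating.
Others bid (6, 6, 26): truth gives 0; no alternative beats it.
Others bid (6, 9, 26): truth gives 0; no alternative beats it.
(Checking all 64 profiles: 27 have a profitable deviation, 37 do not.)

27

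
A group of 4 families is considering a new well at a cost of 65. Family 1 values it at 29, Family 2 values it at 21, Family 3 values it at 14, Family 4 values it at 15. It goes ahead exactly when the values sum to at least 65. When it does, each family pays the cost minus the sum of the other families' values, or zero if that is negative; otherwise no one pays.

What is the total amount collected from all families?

23

Total value 79 ≥ cost 65, so it is built.
Family 1: others sum to 50; max(0, 65 - 50) = 15.
Family 2: others sum to 58; max(0, 65 - 58) = 7.
Family 3: others sum to 65; max(0, 65 - 65) = 0.
Family 4: others sum to 64; max(0, 65 - 64) = 1.
Total collected = 15 + 7 + 0 + 1 = 23.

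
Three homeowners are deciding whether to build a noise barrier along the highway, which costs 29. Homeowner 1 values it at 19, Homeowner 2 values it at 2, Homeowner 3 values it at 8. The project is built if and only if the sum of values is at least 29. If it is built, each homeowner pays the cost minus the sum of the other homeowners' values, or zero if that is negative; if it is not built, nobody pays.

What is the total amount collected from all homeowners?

Total value 29 ≥ cost 29, so it is built.
Homeowner 1: others sum to 10; max(0, 29 - 10) = 19.
Homeowner 2: others sum to 27; max(0, 29 - 27) = 2.
Homeowner 3: others sum to 21; max(0, 29 - 21) = 8.
Total collected = 19 + 2 + 8 = 29.

29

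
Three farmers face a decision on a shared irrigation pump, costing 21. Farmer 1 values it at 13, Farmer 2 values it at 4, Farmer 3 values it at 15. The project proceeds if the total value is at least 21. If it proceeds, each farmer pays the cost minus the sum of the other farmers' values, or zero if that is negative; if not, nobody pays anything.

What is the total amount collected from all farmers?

6

Total value 32 ≥ cost 21, so it is built.
Farmer 1: others sum to 19; max(0, 21 - 19) = 2.
Farmer 2: others sum to 28; max(0, 21 - 28) = 0.
Farmer 3: others sum to 17; max(0, 21 - 17) = 4.
Total collected = 2 + 0 + 4 = 6.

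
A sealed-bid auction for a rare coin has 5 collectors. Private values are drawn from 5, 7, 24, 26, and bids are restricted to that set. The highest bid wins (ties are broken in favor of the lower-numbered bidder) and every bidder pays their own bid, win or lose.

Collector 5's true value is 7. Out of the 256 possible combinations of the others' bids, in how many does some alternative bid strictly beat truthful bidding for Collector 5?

255

Others bid (5, 5, 5, 7): truth gives -7; bid 5 gives -5 > -7. Violating.
Others bid (5, 5, 5, 24): truth gives -7; bid 5 gives -5 > -7. Violating.
Others bid (5, 5, 5, 26): truth gives -7; bid 5 gives -5 > -7. Violating.
Others bid (5, 5, 7, 5): truth gives -7; bid 5 gives -5 > -7. Violating.
Others bid (5, 5, 5, 5): truth gives 0; no alternative beats it.
(Checking all 256 profiles: 255 have a profitable deviation, 1 does not.)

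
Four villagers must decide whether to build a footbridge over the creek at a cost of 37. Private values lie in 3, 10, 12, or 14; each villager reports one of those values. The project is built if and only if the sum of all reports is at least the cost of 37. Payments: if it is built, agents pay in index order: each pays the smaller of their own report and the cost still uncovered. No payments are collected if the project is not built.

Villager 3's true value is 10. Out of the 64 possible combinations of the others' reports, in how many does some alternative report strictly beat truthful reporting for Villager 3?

Others report (10, 10, 14): truth gives 0; report 3 gives 7 > 0. Violating.
Others report (10, 12, 12): truth gives 0; report 3 gives 7 > 0. Violating.
Others report (10, 12, 14): truth gives 0; report 3 gives 7 > 0. Violating.
Others report (10, 14, 10): truth gives 0; report 3 gives 7 > 0. Violating.
Others report (3, 3, 3): truth gives 0; no alternative beats it.
Others report (3, 3, 10): truth gives 0; no alternative beats it.
(Checking all 64 profiles: 23 have a profitable deviation, 41 do not.)

23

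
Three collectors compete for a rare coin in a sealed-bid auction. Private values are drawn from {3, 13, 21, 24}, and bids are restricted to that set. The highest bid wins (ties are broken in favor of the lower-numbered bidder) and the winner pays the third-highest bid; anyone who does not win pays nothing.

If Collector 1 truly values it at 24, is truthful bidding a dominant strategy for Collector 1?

Yes

Check each profile of the others' bids and compare truth against every alternative bid.
Others bid (3, 24): truth gives 21, best alternative gives 0.
Others bid (24, 3): truth gives 21, best alternative gives 0.
Others bid (13, 24): truth gives 11, best alternative gives 0.
Others bid (24, 13): truth gives 11, best alternative gives 0.
Others bid (21, 24): truth gives 3, best alternative gives 0.
Others bid (24, 21): truth gives 3, best alternative gives 0.
(Remaining 10 profiles checked similarly; truth is weakly best in each.)
In every case the truthful bid is at least as good as any alternative, so it is a dominant strategy.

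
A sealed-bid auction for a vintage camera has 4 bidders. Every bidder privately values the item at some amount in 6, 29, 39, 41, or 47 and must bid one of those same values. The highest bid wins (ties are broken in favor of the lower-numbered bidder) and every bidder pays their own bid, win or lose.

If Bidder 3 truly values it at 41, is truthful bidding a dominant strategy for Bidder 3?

Consider the case where Bidder 1 bids 6, Bidder 2 bids 6 and Bidder 4 bids 6.
Truthful bid 41: wins, pays 41, utility 41 - 41 = 0.
Bid 29 instead: wins, pays 29, utility 41 - 29 = 12.
Since 12 > 0, bidding 29 is strictly better here, so truthful bidding is not dominant.

No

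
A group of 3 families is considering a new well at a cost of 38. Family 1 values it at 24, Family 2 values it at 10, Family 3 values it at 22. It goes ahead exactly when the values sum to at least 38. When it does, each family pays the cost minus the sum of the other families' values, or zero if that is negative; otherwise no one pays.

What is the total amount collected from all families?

10

Total value 56 ≥ cost 38, so it is built.
Family 1: others sum to 32; max(0, 38 - 32) = 6.
Family 2: others sum to 46; max(0, 38 - 46) = 0.
Family 3: others sum to 34; max(0, 38 - 34) = 4.
Total collected = 6 + 0 + 4 = 10.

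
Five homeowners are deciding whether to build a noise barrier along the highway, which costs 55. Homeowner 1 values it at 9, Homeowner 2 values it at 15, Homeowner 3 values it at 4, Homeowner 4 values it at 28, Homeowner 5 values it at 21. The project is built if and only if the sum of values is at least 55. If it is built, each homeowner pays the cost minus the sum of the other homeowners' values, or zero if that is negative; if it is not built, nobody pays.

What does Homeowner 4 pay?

6

Total value 77 ≥ cost 55, so the project is built.
The other homeowners' values sum to 49.
Cost minus that sum is 55 - 49 = 6.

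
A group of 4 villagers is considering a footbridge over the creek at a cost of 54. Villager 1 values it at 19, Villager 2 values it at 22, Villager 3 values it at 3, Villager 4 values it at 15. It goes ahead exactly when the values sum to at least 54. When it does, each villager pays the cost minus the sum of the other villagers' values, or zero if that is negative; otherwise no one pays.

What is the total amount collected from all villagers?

Total value 59 ≥ cost 54, so it is built.
Villager 1: others sum to 40; max(0, 54 - 40) = 14.
Villager 2: others sum to 37; max(0, 54 - 37) = 17.
Villager 3: others sum to 56; max(0, 54 - 56) = 0.
Villager 4: others sum to 44; max(0, 54 - 44) = 10.
Total collected = 14 + 17 + 0 + 10 = 41.

41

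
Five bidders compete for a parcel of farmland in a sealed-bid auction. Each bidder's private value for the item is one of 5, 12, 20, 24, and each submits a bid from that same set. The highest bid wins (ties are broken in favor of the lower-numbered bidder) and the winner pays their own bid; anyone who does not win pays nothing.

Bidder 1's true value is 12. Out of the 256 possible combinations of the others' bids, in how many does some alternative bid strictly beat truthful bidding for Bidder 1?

Others bid (5, 5, 5, 5): truth gives 0; bid 5 gives 7 > 0. Violating.
Others bid (5, 5, 5, 12): truth gives 0; no alternative beats it.
Others bid (5, 5, 5, 20): truth gives 0; no alternative beats it.
(Checking all 256 profiles: 1 has a profitable deviation, 255 do not.)

1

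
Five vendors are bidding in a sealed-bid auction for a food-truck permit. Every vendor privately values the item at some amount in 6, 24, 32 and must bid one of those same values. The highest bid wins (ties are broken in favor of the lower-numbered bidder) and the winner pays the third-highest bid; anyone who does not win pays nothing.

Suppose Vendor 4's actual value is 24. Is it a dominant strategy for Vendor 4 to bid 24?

No

Consider the case where Vendor 1 bids 6, Vendor 2 bids 6, Vendor 3 bids 6 and Vendor 5 bids 32.
Truthful bid 24: loses, pays 0, utility 0.
Bid 32 instead: wins, pays 6, utility 24 - 6 = 18.
Since 18 > 0, bidding 32 is strictly better here, so truthful bidding is not dominant.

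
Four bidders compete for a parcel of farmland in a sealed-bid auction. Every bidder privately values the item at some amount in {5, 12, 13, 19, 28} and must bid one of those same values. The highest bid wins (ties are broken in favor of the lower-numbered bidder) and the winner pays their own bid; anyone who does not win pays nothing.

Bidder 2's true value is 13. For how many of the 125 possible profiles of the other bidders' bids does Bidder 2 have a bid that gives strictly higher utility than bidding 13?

Others bid (5, 5, 5): truth gives 0; bid 12 gives 1 > 0. Violating.
Others bid (5, 5, 12): truth gives 0; bid 12 gives 1 > 0. Violating.
Others bid (5, 12, 5): truth gives 0; bid 12 gives 1 > 0. Violating.
Others bid (5, 12, 12): truth gives 0; bid 12 gives 1 > 0. Violating.
Others bid (5, 5, 13): truth gives 0; no alternative beats it.
Others bid (5, 5, 19): truth gives 0; no alternative beats it.
(Checking all 125 profiles: 4 have a profitable deviation, 121 do not.)

4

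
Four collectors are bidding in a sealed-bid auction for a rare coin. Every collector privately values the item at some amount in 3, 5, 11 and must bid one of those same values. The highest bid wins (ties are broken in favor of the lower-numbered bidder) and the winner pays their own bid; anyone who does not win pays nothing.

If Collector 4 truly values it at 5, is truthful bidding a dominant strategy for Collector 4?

Yes

Check each profile of the others' bids and compare truth against every alternative bid.
Others bid (3, 3, 3): truth gives 0, best alternative gives 0.
Others bid (3, 3, 5): truth gives 0, best alternative gives 0.
Others bid (3, 3, 11): truth gives 0, best alternative gives 0.
Others bid (3, 5, 3): truth gives 0, best alternative gives 0.
Others bid (3, 5, 5): truth gives 0, best alternative gives 0.
Others bid (3, 5, 11): truth gives 0, best alternative gives 0.
(Remaining 21 profiles checked similarly; truth is weakly best in each.)
In every case the truthful bid is at least as good as any alternative, so it is a dominant strategy.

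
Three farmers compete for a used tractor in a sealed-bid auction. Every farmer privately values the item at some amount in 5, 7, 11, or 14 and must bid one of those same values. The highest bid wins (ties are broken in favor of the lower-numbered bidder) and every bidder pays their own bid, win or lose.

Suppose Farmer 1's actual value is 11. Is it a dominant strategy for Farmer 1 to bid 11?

No

Consider the case where Farmer 2 bids 5 and Farmer 3 bids 5.
Truthful bid 11: wins, pays 11, utility 11 - 11 = 0.
Bid 5 instead: wins, pays 5, utility 11 - 5 = 6.
Since 6 > 0, bidding 5 is strictly better here, so truthful bidding is not dominant.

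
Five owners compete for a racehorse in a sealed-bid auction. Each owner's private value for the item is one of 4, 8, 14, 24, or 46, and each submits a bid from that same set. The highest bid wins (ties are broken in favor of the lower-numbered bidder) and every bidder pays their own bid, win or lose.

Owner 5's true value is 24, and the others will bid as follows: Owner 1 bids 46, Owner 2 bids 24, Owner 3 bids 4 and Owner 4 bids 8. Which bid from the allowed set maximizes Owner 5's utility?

Bid 4: loses but pays 4, utility -4.
Bid 8: loses but pays 8, utility -8.
Bid 14: loses but pays 14, utility -14.
Bid 24: loses but pays 24, utility -24.
Bid 46: loses but pays 46, utility -46.
The best choice is 4 with utility -4.

4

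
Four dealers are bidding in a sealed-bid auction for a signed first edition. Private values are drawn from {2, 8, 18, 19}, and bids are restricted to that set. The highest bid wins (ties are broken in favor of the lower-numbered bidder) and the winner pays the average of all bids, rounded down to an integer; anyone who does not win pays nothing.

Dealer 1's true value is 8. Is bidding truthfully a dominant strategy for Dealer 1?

No

Consider the case where Dealer 2 bids 2, Dealer 3 bids 2 and Dealer 4 bids 2.
Truthful bid 8: wins, pays 3, utility 8 - 3 = 5.
Bid 2 instead: wins, pays 2, utility 8 - 2 = 6.
Since 6 > 5, bidding 2 is strictly better here, so truthful bidding is not dominant.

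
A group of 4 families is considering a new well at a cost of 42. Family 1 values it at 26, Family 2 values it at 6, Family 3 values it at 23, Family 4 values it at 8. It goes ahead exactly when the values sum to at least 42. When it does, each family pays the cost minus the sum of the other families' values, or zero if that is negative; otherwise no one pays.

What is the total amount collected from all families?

Total value 63 ≥ cost 42, so it is built.
Family 1: others sum to 37; max(0, 42 - 37) = 5.
Family 2: others sum to 57; max(0, 42 - 57) = 0.
Family 3: others sum to 40; max(0, 42 - 40) = 2.
Family 4: others sum to 55; max(0, 42 - 55) = 0.
Total collected = 5 + 0 + 2 + 0 = 7.

7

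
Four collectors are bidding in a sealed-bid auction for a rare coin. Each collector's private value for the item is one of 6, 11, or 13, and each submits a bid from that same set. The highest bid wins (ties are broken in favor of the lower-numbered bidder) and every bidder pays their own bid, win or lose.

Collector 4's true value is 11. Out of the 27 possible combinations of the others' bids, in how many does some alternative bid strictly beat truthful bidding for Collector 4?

26

Others bid (6, 6, 11): truth gives -11; bid 13 gives -2 > -11. Violating.
Others bid (6, 6, 13): truth gives -11; bid 6 gives -6 > -11. Violating.
Others bid (6, 11, 6): truth gives -11; bid 13 gives -2 > -11. Violating.
Others bid (6, 11, 11): truth gives -11; bid 13 gives -2 > -11. Violating.
Others bid (6, 6, 6): truth gives 0; no alternative beats it.
(Checking all 27 profiles: 26 have a profitable deviation, 1 does not.)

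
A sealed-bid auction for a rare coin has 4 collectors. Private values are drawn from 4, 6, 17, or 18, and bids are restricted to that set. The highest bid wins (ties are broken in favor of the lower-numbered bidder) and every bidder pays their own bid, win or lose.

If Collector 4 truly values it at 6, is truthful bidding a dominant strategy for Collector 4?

Consider the case where Collector 1 bids 4, Collector 2 bids 4 and Collector 3 bids 6.
Truthful bid 6: loses but pays 6, utility -6.
Bid 4 instead: loses but pays 4, utility -4.
Since -4 > -6, bidding 4 is strictly better here, so truthful bidding is not dominant.

No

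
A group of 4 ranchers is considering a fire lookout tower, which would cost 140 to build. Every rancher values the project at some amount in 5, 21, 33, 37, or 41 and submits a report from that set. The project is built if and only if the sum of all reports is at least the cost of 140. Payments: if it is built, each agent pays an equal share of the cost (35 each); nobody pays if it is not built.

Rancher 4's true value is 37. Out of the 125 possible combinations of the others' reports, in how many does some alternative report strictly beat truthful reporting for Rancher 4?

Others report (21, 37, 41): truth gives 0; report 41 gives 2 > 0. Violating.
Others report (21, 41, 37): truth gives 0; report 41 gives 2 > 0. Violating.
Others report (33, 33, 33): truth gives 0; report 41 gives 2 > 0. Violating.
Others report (37, 21, 41): truth gives 0; report 41 gives 2 > 0. Violating.
Others report (5, 5, 5): truth gives 0; no alternative beats it.
Others report (5, 5, 21): truth gives 0; no alternative beats it.
(Checking all 125 profiles: 7 have a profitable deviation, 118 do not.)

7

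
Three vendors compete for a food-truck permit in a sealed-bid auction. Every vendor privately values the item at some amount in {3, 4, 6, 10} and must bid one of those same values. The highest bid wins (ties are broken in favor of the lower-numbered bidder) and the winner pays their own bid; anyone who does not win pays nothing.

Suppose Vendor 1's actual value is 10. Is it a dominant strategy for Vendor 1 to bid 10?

No

Consider the case where Vendor 2 bids 3 and Vendor 3 bids 3.
Truthful bid 10: wins, pays 10, utility 10 - 10 = 0.
Bid 3 instead: wins, pays 3, utility 10 - 3 = 7.
Since 7 > 0, bidding 3 is strictly better here, so truthful bidding is not dominant.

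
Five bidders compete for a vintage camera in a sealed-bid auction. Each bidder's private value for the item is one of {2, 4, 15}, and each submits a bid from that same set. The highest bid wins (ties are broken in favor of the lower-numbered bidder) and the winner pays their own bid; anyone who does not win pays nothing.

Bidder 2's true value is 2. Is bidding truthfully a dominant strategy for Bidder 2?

Check each profile of the others' bids and compare truth against every alternative bid.
Others bid (2, 2, 2, 2): truth gives 0, best alternative gives -2.
Others bid (2, 2, 2, 4): truth gives 0, best alternative gives -2.
Others bid (2, 2, 4, 2): truth gives 0, best alternative gives -2.
Others bid (2, 2, 4, 4): truth gives 0, best alternative gives -2.
Others bid (2, 4, 2, 2): truth gives 0, best alternative gives -2.
Others bid (2, 4, 2, 4): truth gives 0, best alternative gives -2.
(Remaining 75 profiles checked similarly; truth is weakly best in each.)
In every case the truthful bid is at least as good as any alternative, so it is a dominant strategy.

Yes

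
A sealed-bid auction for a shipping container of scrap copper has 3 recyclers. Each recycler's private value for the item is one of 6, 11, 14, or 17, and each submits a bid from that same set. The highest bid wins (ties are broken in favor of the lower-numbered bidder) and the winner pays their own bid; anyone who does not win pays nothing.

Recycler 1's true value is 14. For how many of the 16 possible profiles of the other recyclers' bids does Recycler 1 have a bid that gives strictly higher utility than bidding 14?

4

Others bid (6, 6): truth gives 0; bid 6 gives 8 > 0. Violating.
Others bid (6, 11): truth gives 0; bid 11 gives 3 > 0. Violating.
Others bid (11, 6): truth gives 0; bid 11 gives 3 > 0. Violating.
Others bid (11, 11): truth gives 0; bid 11 gives 3 > 0. Violating.
Others bid (6, 14): truth gives 0; no alternative beats it.
Others bid (6, 17): truth gives 0; no alternative beats it.
(Checking all 16 profiles: 4 have a profitable deviation, 12 do not.)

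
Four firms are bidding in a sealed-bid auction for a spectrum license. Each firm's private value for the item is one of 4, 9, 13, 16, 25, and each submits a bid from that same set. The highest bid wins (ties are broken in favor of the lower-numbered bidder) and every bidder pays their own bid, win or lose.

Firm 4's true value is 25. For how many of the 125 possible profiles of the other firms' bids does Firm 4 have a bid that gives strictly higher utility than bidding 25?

Others bid (4, 4, 4): truth gives 0; bid 9 gives 16 > 0. Violating.
Others bid (4, 4, 9): truth gives 0; bid 13 gives 12 > 0. Violating.
Others bid (4, 4, 13): truth gives 0; bid 16 gives 9 > 0. Violating.
Others bid (4, 4, 25): truth gives -25; bid 4 gives -4 > -25. Violating.
Others bid (4, 4, 16): truth gives 0; no alternative beats it.
Others bid (4, 9, 16): truth gives 0; no alternative beats it.
(Checking all 125 profiles: 88 have a profitable deviation, 37 do not.)

88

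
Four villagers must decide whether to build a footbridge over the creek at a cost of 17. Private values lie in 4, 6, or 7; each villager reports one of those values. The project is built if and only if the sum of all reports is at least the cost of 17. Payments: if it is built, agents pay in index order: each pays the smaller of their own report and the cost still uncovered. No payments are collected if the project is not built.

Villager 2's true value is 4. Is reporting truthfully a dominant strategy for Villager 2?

Check each profile of the others' reports and compare truth against every alternative report.
Others report (4, 4, 4): truth gives 0, best alternative gives -2.
Others report (4, 4, 6): truth gives 0, best alternative gives -2.
Others report (4, 4, 7): truth gives 0, best alternative gives -2.
Others report (4, 6, 4): truth gives 0, best alternative gives -2.
Others report (4, 6, 6): truth gives 0, best alternative gives -2.
Others report (4, 6, 7): truth gives 0, best alternative gives -2.
(Remaining 21 profiles checked similarly; truth is weakly best in each.)
In every case the truthful report is at least as good as any alternative, so it is a dominant strategy.

Yes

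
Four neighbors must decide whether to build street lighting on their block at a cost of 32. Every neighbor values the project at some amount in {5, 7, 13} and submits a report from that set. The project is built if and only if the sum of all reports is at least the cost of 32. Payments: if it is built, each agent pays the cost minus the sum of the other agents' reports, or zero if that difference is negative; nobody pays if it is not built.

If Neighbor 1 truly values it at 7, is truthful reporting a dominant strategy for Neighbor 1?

Check each profile of the others' reports and compare truth against every alternative report.
Others report (7, 13, 13): truth gives 7, best alternative gives 7.
Others report (13, 7, 13): truth gives 7, best alternative gives 7.
Others report (13, 13, 7): truth gives 7, best alternative gives 7.
Others report (13, 13, 13): truth gives 7, best alternative gives 7.
Others report (5, 13, 13): truth gives 6, best alternative gives 6.
Others report (13, 5, 13): truth gives 6, best alternative gives 6.
(Remaining 21 profiles checked similarly; truth is weakly best in each.)
In every case the truthful report is at least as good as any alternative, so it is a dominant strategy.

Yes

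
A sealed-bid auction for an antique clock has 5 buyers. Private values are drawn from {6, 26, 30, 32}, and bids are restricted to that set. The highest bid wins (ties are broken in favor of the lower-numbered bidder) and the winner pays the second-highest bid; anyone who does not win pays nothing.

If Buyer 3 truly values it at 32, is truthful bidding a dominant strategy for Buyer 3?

Yes

Check each profile of the others' bids and compare truth against every alternative bid.
Others bid (6, 30, 6, 6): truth gives 2, best alternative gives 0.
Others bid (6, 30, 6, 26): truth gives 2, best alternative gives 0.
Others bid (6, 30, 6, 30): truth gives 2, best alternative gives 0.
Others bid (6, 30, 26, 6): truth gives 2, best alternative gives 0.
Others bid (6, 30, 26, 26): truth gives 2, best alternative gives 0.
Others bid (6, 30, 26, 30): truth gives 2, best alternative gives 0.
(Remaining 250 profiles checked similarly; truth is weakly best in each.)
In every case the truthful bid is at least as good as any alternative, so it is a dominant strategy.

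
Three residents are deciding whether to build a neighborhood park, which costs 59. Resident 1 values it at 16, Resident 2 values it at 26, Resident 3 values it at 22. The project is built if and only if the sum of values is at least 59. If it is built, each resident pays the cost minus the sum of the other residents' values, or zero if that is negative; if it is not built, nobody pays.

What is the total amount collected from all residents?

49

Total value 64 ≥ cost 59, so it is built.
Resident 1: others sum to 48; max(0, 59 - 48) = 11.
Resident 2: others sum to 38; max(0, 59 - 38) = 21.
Resident 3: others sum to 42; max(0, 59 - 42) = 17.
Total collected = 11 + 21 + 17 = 49.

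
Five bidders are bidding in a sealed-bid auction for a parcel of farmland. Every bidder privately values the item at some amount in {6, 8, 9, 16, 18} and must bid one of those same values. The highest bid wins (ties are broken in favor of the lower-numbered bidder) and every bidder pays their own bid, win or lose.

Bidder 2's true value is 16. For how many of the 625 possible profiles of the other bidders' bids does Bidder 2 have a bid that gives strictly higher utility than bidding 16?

487

Others bid (6, 6, 6, 6): truth gives 0; bid 8 gives 8 > 0. Violating.
Others bid (6, 6, 6, 8): truth gives 0; bid 8 gives 8 > 0. Violating.
Others bid (6, 6, 6, 9): truth gives 0; bid 9 gives 7 > 0. Violating.
Others bid (6, 6, 6, 18): truth gives -16; bid 18 gives -2 > -16. Violating.
Others bid (6, 6, 6, 16): truth gives 0; no alternative beats it.
Others bid (6, 6, 8, 16): truth gives 0; no alternative beats it.
(Checking all 625 profiles: 487 have a profitable deviation, 138 do not.)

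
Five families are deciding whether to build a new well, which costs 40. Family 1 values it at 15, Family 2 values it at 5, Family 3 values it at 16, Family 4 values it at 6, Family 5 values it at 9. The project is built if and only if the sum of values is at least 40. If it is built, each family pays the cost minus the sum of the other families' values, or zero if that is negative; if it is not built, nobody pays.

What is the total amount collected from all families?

Total value 51 ≥ cost 40, so it is built.
Family 1: others sum to 36; max(0, 40 - 36) = 4.
Family 2: others sum to 46; max(0, 40 - 46) = 0.
Family 3: others sum to 35; max(0, 40 - 35) = 5.
Family 4: others sum to 45; max(0, 40 - 45) = 0.
Family 5: others sum to 42; max(0, 40 - 42) = 0.
Total collected = 4 + 0 + 5 + 0 + 0 = 9.

9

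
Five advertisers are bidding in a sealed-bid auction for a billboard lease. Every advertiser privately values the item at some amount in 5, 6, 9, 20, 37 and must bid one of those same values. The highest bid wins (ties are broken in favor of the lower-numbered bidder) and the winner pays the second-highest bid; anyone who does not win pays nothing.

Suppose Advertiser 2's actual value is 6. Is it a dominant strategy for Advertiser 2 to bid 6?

Check each profile of the others' bids and compare truth against every alternative bid.
Others bid (5, 5, 5, 5): truth gives 1, best alternative gives 1.
Others bid (5, 5, 5, 6): truth gives 0, best alternative gives 0.
Others bid (5, 5, 5, 9): truth gives 0, best alternative gives 0.
Others bid (5, 5, 5, 20): truth gives 0, best alternative gives 0.
Others bid (5, 5, 5, 37): truth gives 0, best alternative gives 0.
Others bid (5, 5, 6, 5): truth gives 0, best alternative gives 0.
(Remaining 619 profiles checked similarly; truth is weakly best in each.)
In every case the truthful bid is at least as good as any alternative, so it is a dominant strategy.

Yes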